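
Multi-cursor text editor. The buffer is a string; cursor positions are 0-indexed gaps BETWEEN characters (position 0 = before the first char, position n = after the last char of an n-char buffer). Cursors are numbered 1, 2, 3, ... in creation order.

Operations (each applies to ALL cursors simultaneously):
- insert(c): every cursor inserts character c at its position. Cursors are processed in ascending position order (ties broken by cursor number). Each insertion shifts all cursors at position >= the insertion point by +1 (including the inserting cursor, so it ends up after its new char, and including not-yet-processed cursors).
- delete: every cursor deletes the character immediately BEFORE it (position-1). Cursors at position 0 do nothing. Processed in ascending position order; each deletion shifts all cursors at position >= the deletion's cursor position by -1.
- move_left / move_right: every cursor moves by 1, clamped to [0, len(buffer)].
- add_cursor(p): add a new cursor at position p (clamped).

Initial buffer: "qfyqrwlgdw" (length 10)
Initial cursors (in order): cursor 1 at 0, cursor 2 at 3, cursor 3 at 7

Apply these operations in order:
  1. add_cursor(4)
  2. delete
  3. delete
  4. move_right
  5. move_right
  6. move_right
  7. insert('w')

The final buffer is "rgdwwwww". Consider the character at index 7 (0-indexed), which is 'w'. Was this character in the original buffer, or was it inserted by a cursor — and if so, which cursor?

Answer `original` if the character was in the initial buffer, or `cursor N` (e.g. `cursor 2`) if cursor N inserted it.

Answer: cursor 3

Derivation:
After op 1 (add_cursor(4)): buffer="qfyqrwlgdw" (len 10), cursors c1@0 c2@3 c4@4 c3@7, authorship ..........
After op 2 (delete): buffer="qfrwgdw" (len 7), cursors c1@0 c2@2 c4@2 c3@4, authorship .......
After op 3 (delete): buffer="rgdw" (len 4), cursors c1@0 c2@0 c4@0 c3@1, authorship ....
After op 4 (move_right): buffer="rgdw" (len 4), cursors c1@1 c2@1 c4@1 c3@2, authorship ....
After op 5 (move_right): buffer="rgdw" (len 4), cursors c1@2 c2@2 c4@2 c3@3, authorship ....
After op 6 (move_right): buffer="rgdw" (len 4), cursors c1@3 c2@3 c4@3 c3@4, authorship ....
After op 7 (insert('w')): buffer="rgdwwwww" (len 8), cursors c1@6 c2@6 c4@6 c3@8, authorship ...124.3
Authorship (.=original, N=cursor N): . . . 1 2 4 . 3
Index 7: author = 3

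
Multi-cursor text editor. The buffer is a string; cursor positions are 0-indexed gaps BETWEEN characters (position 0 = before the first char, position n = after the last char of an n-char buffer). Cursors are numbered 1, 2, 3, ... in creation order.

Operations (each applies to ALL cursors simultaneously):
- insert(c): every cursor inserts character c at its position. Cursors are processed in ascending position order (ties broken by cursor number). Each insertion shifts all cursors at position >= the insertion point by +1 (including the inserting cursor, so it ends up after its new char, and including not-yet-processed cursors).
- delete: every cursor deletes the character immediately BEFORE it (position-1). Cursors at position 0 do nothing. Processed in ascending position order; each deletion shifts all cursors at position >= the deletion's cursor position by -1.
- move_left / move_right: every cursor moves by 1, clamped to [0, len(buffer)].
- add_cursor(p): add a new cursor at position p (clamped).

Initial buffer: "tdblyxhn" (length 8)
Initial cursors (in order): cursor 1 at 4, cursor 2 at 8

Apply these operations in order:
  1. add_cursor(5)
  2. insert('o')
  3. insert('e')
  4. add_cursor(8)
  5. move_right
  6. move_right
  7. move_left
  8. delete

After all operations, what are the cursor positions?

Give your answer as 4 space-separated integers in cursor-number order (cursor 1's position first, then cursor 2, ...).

Answer: 6 9 7 7

Derivation:
After op 1 (add_cursor(5)): buffer="tdblyxhn" (len 8), cursors c1@4 c3@5 c2@8, authorship ........
After op 2 (insert('o')): buffer="tdbloyoxhno" (len 11), cursors c1@5 c3@7 c2@11, authorship ....1.3...2
After op 3 (insert('e')): buffer="tdbloeyoexhnoe" (len 14), cursors c1@6 c3@9 c2@14, authorship ....11.33...22
After op 4 (add_cursor(8)): buffer="tdbloeyoexhnoe" (len 14), cursors c1@6 c4@8 c3@9 c2@14, authorship ....11.33...22
After op 5 (move_right): buffer="tdbloeyoexhnoe" (len 14), cursors c1@7 c4@9 c3@10 c2@14, authorship ....11.33...22
After op 6 (move_right): buffer="tdbloeyoexhnoe" (len 14), cursors c1@8 c4@10 c3@11 c2@14, authorship ....11.33...22
After op 7 (move_left): buffer="tdbloeyoexhnoe" (len 14), cursors c1@7 c4@9 c3@10 c2@13, authorship ....11.33...22
After op 8 (delete): buffer="tdbloeohne" (len 10), cursors c1@6 c3@7 c4@7 c2@9, authorship ....113..2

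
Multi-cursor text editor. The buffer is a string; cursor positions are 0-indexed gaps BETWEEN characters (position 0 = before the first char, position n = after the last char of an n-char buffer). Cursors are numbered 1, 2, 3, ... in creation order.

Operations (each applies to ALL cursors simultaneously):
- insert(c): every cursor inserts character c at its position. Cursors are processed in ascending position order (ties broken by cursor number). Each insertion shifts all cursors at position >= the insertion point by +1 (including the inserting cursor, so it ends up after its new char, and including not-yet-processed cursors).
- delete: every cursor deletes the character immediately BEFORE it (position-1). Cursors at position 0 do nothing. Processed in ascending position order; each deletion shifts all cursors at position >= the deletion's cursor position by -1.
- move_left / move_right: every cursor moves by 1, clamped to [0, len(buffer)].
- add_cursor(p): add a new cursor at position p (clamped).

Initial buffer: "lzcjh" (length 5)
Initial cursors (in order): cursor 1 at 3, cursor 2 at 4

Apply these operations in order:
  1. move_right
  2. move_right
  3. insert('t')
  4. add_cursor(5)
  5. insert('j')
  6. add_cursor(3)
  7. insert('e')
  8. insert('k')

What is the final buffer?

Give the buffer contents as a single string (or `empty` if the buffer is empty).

Answer: lzcekjhjekttjjeekk

Derivation:
After op 1 (move_right): buffer="lzcjh" (len 5), cursors c1@4 c2@5, authorship .....
After op 2 (move_right): buffer="lzcjh" (len 5), cursors c1@5 c2@5, authorship .....
After op 3 (insert('t')): buffer="lzcjhtt" (len 7), cursors c1@7 c2@7, authorship .....12
After op 4 (add_cursor(5)): buffer="lzcjhtt" (len 7), cursors c3@5 c1@7 c2@7, authorship .....12
After op 5 (insert('j')): buffer="lzcjhjttjj" (len 10), cursors c3@6 c1@10 c2@10, authorship .....31212
After op 6 (add_cursor(3)): buffer="lzcjhjttjj" (len 10), cursors c4@3 c3@6 c1@10 c2@10, authorship .....31212
After op 7 (insert('e')): buffer="lzcejhjettjjee" (len 14), cursors c4@4 c3@8 c1@14 c2@14, authorship ...4..33121212
After op 8 (insert('k')): buffer="lzcekjhjekttjjeekk" (len 18), cursors c4@5 c3@10 c1@18 c2@18, authorship ...44..33312121212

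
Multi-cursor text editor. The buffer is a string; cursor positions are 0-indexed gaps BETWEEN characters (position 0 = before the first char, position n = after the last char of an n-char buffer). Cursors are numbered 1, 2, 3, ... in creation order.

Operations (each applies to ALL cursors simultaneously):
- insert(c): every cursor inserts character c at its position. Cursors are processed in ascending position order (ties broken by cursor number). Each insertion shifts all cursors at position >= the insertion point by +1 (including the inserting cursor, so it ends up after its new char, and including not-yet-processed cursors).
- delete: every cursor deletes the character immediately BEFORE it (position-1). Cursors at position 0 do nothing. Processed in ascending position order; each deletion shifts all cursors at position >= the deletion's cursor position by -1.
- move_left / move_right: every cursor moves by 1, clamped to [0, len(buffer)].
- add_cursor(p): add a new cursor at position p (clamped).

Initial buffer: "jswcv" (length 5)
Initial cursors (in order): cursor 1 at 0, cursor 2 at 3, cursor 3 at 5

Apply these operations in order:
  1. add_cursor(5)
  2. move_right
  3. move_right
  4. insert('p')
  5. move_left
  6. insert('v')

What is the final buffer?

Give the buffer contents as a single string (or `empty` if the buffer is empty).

Answer: jsvpwcvppvvvp

Derivation:
After op 1 (add_cursor(5)): buffer="jswcv" (len 5), cursors c1@0 c2@3 c3@5 c4@5, authorship .....
After op 2 (move_right): buffer="jswcv" (len 5), cursors c1@1 c2@4 c3@5 c4@5, authorship .....
After op 3 (move_right): buffer="jswcv" (len 5), cursors c1@2 c2@5 c3@5 c4@5, authorship .....
After op 4 (insert('p')): buffer="jspwcvppp" (len 9), cursors c1@3 c2@9 c3@9 c4@9, authorship ..1...234
After op 5 (move_left): buffer="jspwcvppp" (len 9), cursors c1@2 c2@8 c3@8 c4@8, authorship ..1...234
After op 6 (insert('v')): buffer="jsvpwcvppvvvp" (len 13), cursors c1@3 c2@12 c3@12 c4@12, authorship ..11...232344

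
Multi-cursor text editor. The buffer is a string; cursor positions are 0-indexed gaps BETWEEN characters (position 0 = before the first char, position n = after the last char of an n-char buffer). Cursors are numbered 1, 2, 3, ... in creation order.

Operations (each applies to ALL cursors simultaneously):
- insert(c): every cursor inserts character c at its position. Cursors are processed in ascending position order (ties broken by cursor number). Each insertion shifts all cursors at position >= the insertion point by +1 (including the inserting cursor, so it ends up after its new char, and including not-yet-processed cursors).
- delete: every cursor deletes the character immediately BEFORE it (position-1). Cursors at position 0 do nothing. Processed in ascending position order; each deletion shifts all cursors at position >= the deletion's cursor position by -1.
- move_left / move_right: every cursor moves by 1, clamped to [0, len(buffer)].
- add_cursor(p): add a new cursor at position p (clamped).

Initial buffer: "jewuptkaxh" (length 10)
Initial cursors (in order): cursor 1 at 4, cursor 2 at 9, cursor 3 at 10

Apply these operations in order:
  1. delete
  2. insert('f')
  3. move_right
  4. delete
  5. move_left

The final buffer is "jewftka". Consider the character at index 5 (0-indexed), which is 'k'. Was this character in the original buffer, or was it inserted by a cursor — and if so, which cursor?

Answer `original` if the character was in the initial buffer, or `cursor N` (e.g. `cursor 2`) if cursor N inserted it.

After op 1 (delete): buffer="jewptka" (len 7), cursors c1@3 c2@7 c3@7, authorship .......
After op 2 (insert('f')): buffer="jewfptkaff" (len 10), cursors c1@4 c2@10 c3@10, authorship ...1....23
After op 3 (move_right): buffer="jewfptkaff" (len 10), cursors c1@5 c2@10 c3@10, authorship ...1....23
After op 4 (delete): buffer="jewftka" (len 7), cursors c1@4 c2@7 c3@7, authorship ...1...
After op 5 (move_left): buffer="jewftka" (len 7), cursors c1@3 c2@6 c3@6, authorship ...1...
Authorship (.=original, N=cursor N): . . . 1 . . .
Index 5: author = original

Answer: original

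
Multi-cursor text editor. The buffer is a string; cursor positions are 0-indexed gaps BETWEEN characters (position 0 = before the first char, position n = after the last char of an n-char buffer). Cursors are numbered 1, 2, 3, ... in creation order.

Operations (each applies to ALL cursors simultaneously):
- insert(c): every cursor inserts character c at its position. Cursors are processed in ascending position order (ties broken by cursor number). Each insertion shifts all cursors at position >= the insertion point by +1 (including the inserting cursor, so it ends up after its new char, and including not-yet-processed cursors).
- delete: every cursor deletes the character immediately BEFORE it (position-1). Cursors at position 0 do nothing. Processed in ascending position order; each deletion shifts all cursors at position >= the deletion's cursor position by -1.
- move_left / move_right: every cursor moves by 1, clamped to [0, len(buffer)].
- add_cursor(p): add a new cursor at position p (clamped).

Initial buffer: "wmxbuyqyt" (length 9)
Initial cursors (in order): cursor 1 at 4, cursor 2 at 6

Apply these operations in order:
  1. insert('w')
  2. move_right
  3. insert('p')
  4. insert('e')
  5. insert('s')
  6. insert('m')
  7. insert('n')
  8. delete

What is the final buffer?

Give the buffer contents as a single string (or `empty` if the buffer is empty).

After op 1 (insert('w')): buffer="wmxbwuywqyt" (len 11), cursors c1@5 c2@8, authorship ....1..2...
After op 2 (move_right): buffer="wmxbwuywqyt" (len 11), cursors c1@6 c2@9, authorship ....1..2...
After op 3 (insert('p')): buffer="wmxbwupywqpyt" (len 13), cursors c1@7 c2@11, authorship ....1.1.2.2..
After op 4 (insert('e')): buffer="wmxbwupeywqpeyt" (len 15), cursors c1@8 c2@13, authorship ....1.11.2.22..
After op 5 (insert('s')): buffer="wmxbwupesywqpesyt" (len 17), cursors c1@9 c2@15, authorship ....1.111.2.222..
After op 6 (insert('m')): buffer="wmxbwupesmywqpesmyt" (len 19), cursors c1@10 c2@17, authorship ....1.1111.2.2222..
After op 7 (insert('n')): buffer="wmxbwupesmnywqpesmnyt" (len 21), cursors c1@11 c2@19, authorship ....1.11111.2.22222..
After op 8 (delete): buffer="wmxbwupesmywqpesmyt" (len 19), cursors c1@10 c2@17, authorship ....1.1111.2.2222..

Answer: wmxbwupesmywqpesmyt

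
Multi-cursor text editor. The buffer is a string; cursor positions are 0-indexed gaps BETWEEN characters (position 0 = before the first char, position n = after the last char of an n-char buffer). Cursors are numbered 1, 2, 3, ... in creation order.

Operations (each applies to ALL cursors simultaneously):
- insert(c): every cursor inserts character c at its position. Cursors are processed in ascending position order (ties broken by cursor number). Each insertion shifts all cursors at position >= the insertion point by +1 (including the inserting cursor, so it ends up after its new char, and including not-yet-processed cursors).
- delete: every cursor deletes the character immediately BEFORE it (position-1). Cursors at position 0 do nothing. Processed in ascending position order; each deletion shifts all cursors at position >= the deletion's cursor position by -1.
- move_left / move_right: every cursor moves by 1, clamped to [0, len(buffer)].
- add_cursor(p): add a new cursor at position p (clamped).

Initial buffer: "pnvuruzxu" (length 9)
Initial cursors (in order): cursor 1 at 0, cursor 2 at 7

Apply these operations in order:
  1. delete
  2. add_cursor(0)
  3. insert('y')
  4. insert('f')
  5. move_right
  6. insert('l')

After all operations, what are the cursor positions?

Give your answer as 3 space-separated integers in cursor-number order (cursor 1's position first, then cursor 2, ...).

Answer: 7 16 7

Derivation:
After op 1 (delete): buffer="pnvuruxu" (len 8), cursors c1@0 c2@6, authorship ........
After op 2 (add_cursor(0)): buffer="pnvuruxu" (len 8), cursors c1@0 c3@0 c2@6, authorship ........
After op 3 (insert('y')): buffer="yypnvuruyxu" (len 11), cursors c1@2 c3@2 c2@9, authorship 13......2..
After op 4 (insert('f')): buffer="yyffpnvuruyfxu" (len 14), cursors c1@4 c3@4 c2@12, authorship 1313......22..
After op 5 (move_right): buffer="yyffpnvuruyfxu" (len 14), cursors c1@5 c3@5 c2@13, authorship 1313......22..
After op 6 (insert('l')): buffer="yyffpllnvuruyfxlu" (len 17), cursors c1@7 c3@7 c2@16, authorship 1313.13.....22.2.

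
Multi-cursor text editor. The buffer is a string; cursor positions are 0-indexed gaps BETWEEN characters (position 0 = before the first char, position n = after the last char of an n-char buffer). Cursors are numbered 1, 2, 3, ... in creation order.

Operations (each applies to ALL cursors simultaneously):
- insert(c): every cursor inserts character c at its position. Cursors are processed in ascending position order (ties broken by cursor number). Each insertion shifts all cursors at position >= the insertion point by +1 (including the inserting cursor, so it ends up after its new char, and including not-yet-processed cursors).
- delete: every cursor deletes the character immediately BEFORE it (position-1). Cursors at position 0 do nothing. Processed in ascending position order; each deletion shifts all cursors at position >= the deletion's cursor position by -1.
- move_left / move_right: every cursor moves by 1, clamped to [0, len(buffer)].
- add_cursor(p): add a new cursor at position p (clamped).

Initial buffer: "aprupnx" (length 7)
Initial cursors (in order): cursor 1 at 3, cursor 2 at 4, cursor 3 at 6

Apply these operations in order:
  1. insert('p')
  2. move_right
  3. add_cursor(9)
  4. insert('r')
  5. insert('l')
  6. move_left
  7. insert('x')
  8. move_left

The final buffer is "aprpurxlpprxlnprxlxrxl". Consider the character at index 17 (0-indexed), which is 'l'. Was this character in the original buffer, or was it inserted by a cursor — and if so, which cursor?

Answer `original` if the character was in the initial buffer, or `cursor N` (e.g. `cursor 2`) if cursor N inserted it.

After op 1 (insert('p')): buffer="aprpuppnpx" (len 10), cursors c1@4 c2@6 c3@9, authorship ...1.2..3.
After op 2 (move_right): buffer="aprpuppnpx" (len 10), cursors c1@5 c2@7 c3@10, authorship ...1.2..3.
After op 3 (add_cursor(9)): buffer="aprpuppnpx" (len 10), cursors c1@5 c2@7 c4@9 c3@10, authorship ...1.2..3.
After op 4 (insert('r')): buffer="aprpurpprnprxr" (len 14), cursors c1@6 c2@9 c4@12 c3@14, authorship ...1.12.2.34.3
After op 5 (insert('l')): buffer="aprpurlpprlnprlxrl" (len 18), cursors c1@7 c2@11 c4@15 c3@18, authorship ...1.112.22.344.33
After op 6 (move_left): buffer="aprpurlpprlnprlxrl" (len 18), cursors c1@6 c2@10 c4@14 c3@17, authorship ...1.112.22.344.33
After op 7 (insert('x')): buffer="aprpurxlpprxlnprxlxrxl" (len 22), cursors c1@7 c2@12 c4@17 c3@21, authorship ...1.1112.222.3444.333
After op 8 (move_left): buffer="aprpurxlpprxlnprxlxrxl" (len 22), cursors c1@6 c2@11 c4@16 c3@20, authorship ...1.1112.222.3444.333
Authorship (.=original, N=cursor N): . . . 1 . 1 1 1 2 . 2 2 2 . 3 4 4 4 . 3 3 3
Index 17: author = 4

Answer: cursor 4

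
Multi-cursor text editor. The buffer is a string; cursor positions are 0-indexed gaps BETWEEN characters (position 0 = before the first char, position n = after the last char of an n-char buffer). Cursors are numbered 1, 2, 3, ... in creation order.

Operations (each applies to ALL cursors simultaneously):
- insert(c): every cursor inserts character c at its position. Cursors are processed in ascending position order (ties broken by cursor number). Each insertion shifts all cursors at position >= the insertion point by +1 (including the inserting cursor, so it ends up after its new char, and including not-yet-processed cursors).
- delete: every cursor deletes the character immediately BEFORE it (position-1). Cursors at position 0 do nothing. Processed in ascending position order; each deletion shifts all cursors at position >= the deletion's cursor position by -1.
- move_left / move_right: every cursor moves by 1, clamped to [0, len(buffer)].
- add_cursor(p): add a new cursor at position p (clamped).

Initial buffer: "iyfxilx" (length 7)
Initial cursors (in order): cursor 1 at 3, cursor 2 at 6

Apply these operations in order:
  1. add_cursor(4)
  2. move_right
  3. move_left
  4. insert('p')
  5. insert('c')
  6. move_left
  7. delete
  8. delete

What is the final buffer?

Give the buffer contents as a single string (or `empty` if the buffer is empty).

After op 1 (add_cursor(4)): buffer="iyfxilx" (len 7), cursors c1@3 c3@4 c2@6, authorship .......
After op 2 (move_right): buffer="iyfxilx" (len 7), cursors c1@4 c3@5 c2@7, authorship .......
After op 3 (move_left): buffer="iyfxilx" (len 7), cursors c1@3 c3@4 c2@6, authorship .......
After op 4 (insert('p')): buffer="iyfpxpilpx" (len 10), cursors c1@4 c3@6 c2@9, authorship ...1.3..2.
After op 5 (insert('c')): buffer="iyfpcxpcilpcx" (len 13), cursors c1@5 c3@8 c2@12, authorship ...11.33..22.
After op 6 (move_left): buffer="iyfpcxpcilpcx" (len 13), cursors c1@4 c3@7 c2@11, authorship ...11.33..22.
After op 7 (delete): buffer="iyfcxcilcx" (len 10), cursors c1@3 c3@5 c2@8, authorship ...1.3..2.
After op 8 (delete): buffer="iyccicx" (len 7), cursors c1@2 c3@3 c2@5, authorship ..13.2.

Answer: iyccicx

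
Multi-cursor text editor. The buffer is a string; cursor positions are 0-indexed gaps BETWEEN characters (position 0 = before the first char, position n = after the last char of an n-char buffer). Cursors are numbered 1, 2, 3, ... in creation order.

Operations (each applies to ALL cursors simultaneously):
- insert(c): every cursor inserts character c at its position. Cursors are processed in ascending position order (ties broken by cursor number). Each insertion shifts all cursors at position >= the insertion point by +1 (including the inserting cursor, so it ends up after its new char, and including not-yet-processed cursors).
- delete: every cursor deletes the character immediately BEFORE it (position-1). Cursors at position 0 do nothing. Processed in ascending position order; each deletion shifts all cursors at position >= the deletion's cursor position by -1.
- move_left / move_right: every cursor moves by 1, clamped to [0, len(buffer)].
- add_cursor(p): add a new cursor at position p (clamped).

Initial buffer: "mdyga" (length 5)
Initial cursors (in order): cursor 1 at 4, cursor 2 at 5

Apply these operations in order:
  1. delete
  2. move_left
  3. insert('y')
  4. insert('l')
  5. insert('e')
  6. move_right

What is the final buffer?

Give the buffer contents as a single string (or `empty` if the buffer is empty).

After op 1 (delete): buffer="mdy" (len 3), cursors c1@3 c2@3, authorship ...
After op 2 (move_left): buffer="mdy" (len 3), cursors c1@2 c2@2, authorship ...
After op 3 (insert('y')): buffer="mdyyy" (len 5), cursors c1@4 c2@4, authorship ..12.
After op 4 (insert('l')): buffer="mdyylly" (len 7), cursors c1@6 c2@6, authorship ..1212.
After op 5 (insert('e')): buffer="mdyylleey" (len 9), cursors c1@8 c2@8, authorship ..121212.
After op 6 (move_right): buffer="mdyylleey" (len 9), cursors c1@9 c2@9, authorship ..121212.

Answer: mdyylleey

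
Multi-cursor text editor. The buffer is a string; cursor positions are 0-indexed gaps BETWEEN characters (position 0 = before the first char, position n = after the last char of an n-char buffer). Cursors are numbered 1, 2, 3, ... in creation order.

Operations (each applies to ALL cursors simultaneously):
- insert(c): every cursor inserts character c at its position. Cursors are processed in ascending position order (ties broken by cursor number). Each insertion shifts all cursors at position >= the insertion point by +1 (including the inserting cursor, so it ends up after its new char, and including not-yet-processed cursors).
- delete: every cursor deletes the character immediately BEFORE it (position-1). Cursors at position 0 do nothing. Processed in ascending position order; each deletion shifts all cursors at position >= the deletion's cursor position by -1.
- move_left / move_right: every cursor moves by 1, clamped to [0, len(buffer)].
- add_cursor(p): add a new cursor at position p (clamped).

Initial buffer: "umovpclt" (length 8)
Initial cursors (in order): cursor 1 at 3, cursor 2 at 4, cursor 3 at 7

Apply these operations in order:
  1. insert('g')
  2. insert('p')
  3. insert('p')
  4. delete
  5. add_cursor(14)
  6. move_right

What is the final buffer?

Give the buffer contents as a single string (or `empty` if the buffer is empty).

After op 1 (insert('g')): buffer="umogvgpclgt" (len 11), cursors c1@4 c2@6 c3@10, authorship ...1.2...3.
After op 2 (insert('p')): buffer="umogpvgppclgpt" (len 14), cursors c1@5 c2@8 c3@13, authorship ...11.22...33.
After op 3 (insert('p')): buffer="umogppvgpppclgppt" (len 17), cursors c1@6 c2@10 c3@16, authorship ...111.222...333.
After op 4 (delete): buffer="umogpvgppclgpt" (len 14), cursors c1@5 c2@8 c3@13, authorship ...11.22...33.
After op 5 (add_cursor(14)): buffer="umogpvgppclgpt" (len 14), cursors c1@5 c2@8 c3@13 c4@14, authorship ...11.22...33.
After op 6 (move_right): buffer="umogpvgppclgpt" (len 14), cursors c1@6 c2@9 c3@14 c4@14, authorship ...11.22...33.

Answer: umogpvgppclgpt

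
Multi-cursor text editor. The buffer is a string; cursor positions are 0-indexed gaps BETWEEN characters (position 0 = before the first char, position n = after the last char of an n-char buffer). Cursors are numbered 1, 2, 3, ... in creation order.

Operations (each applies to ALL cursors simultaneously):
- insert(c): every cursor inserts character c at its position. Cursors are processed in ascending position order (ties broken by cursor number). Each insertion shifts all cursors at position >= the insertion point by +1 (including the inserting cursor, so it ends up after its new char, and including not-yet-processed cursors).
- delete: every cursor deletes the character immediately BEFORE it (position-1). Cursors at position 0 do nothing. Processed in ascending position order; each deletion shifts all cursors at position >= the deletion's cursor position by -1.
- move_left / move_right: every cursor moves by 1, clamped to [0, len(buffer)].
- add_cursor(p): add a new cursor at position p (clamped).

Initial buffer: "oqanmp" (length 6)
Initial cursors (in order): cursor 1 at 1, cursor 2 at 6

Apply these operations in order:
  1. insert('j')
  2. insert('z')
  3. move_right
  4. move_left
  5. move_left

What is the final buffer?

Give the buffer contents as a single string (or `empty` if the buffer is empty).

After op 1 (insert('j')): buffer="ojqanmpj" (len 8), cursors c1@2 c2@8, authorship .1.....2
After op 2 (insert('z')): buffer="ojzqanmpjz" (len 10), cursors c1@3 c2@10, authorship .11.....22
After op 3 (move_right): buffer="ojzqanmpjz" (len 10), cursors c1@4 c2@10, authorship .11.....22
After op 4 (move_left): buffer="ojzqanmpjz" (len 10), cursors c1@3 c2@9, authorship .11.....22
After op 5 (move_left): buffer="ojzqanmpjz" (len 10), cursors c1@2 c2@8, authorship .11.....22

Answer: ojzqanmpjz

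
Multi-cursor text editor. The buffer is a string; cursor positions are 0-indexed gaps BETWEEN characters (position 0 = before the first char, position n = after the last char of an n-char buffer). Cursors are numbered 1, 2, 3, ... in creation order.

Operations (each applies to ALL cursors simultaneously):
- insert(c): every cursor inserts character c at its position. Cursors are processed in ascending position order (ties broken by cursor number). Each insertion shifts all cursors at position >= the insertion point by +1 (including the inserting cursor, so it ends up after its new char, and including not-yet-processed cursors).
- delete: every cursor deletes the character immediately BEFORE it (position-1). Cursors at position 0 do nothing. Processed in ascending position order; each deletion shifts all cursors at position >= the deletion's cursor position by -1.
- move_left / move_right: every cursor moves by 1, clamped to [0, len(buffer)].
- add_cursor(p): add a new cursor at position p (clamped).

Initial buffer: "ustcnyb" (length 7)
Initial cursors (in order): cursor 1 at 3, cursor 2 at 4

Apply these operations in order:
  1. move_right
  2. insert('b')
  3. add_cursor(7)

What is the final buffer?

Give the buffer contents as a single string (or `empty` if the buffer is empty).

After op 1 (move_right): buffer="ustcnyb" (len 7), cursors c1@4 c2@5, authorship .......
After op 2 (insert('b')): buffer="ustcbnbyb" (len 9), cursors c1@5 c2@7, authorship ....1.2..
After op 3 (add_cursor(7)): buffer="ustcbnbyb" (len 9), cursors c1@5 c2@7 c3@7, authorship ....1.2..

Answer: ustcbnbyb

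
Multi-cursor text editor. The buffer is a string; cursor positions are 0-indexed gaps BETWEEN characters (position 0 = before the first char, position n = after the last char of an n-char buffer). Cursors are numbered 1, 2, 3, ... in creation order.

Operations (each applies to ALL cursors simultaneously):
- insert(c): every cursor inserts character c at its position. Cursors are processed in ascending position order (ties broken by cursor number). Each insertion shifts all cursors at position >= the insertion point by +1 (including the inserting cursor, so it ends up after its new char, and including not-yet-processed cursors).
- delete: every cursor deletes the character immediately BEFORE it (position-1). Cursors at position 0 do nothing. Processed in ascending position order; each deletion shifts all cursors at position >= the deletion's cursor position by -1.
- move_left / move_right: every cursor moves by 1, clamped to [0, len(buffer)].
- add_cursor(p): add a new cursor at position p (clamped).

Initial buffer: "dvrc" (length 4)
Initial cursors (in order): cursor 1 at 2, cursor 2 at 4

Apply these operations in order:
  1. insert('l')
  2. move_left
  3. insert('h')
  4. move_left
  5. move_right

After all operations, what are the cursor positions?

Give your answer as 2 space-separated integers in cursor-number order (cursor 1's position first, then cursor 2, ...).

After op 1 (insert('l')): buffer="dvlrcl" (len 6), cursors c1@3 c2@6, authorship ..1..2
After op 2 (move_left): buffer="dvlrcl" (len 6), cursors c1@2 c2@5, authorship ..1..2
After op 3 (insert('h')): buffer="dvhlrchl" (len 8), cursors c1@3 c2@7, authorship ..11..22
After op 4 (move_left): buffer="dvhlrchl" (len 8), cursors c1@2 c2@6, authorship ..11..22
After op 5 (move_right): buffer="dvhlrchl" (len 8), cursors c1@3 c2@7, authorship ..11..22

Answer: 3 7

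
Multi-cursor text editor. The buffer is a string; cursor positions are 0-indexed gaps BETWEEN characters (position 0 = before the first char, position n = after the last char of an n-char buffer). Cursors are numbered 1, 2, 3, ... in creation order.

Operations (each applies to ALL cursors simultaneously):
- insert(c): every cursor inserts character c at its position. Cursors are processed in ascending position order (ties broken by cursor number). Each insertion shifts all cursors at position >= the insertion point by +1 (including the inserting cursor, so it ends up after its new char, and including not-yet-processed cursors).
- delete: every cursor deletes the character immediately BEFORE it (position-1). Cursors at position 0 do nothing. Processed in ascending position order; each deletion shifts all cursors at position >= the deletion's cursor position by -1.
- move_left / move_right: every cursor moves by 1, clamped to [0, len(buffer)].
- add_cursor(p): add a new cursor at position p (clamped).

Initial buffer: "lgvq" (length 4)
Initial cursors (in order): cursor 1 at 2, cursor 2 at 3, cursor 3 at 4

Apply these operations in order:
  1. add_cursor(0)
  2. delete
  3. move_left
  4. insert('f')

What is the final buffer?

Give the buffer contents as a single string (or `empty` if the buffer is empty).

Answer: ffffl

Derivation:
After op 1 (add_cursor(0)): buffer="lgvq" (len 4), cursors c4@0 c1@2 c2@3 c3@4, authorship ....
After op 2 (delete): buffer="l" (len 1), cursors c4@0 c1@1 c2@1 c3@1, authorship .
After op 3 (move_left): buffer="l" (len 1), cursors c1@0 c2@0 c3@0 c4@0, authorship .
After op 4 (insert('f')): buffer="ffffl" (len 5), cursors c1@4 c2@4 c3@4 c4@4, authorship 1234.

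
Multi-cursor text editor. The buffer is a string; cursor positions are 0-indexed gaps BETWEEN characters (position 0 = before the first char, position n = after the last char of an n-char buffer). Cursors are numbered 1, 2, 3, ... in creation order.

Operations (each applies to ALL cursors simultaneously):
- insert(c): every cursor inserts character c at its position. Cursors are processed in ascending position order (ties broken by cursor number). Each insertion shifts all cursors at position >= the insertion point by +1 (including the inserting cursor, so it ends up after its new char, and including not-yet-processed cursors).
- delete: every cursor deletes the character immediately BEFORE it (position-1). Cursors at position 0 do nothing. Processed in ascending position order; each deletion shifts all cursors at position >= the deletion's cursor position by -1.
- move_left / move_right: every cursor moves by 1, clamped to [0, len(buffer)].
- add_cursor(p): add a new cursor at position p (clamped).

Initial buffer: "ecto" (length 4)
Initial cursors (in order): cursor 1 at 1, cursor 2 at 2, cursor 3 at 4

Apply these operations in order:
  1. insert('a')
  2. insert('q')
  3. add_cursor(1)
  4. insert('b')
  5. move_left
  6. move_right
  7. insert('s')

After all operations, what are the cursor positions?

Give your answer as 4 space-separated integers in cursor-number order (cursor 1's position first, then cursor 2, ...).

After op 1 (insert('a')): buffer="eacatoa" (len 7), cursors c1@2 c2@4 c3@7, authorship .1.2..3
After op 2 (insert('q')): buffer="eaqcaqtoaq" (len 10), cursors c1@3 c2@6 c3@10, authorship .11.22..33
After op 3 (add_cursor(1)): buffer="eaqcaqtoaq" (len 10), cursors c4@1 c1@3 c2@6 c3@10, authorship .11.22..33
After op 4 (insert('b')): buffer="ebaqbcaqbtoaqb" (len 14), cursors c4@2 c1@5 c2@9 c3@14, authorship .4111.222..333
After op 5 (move_left): buffer="ebaqbcaqbtoaqb" (len 14), cursors c4@1 c1@4 c2@8 c3@13, authorship .4111.222..333
After op 6 (move_right): buffer="ebaqbcaqbtoaqb" (len 14), cursors c4@2 c1@5 c2@9 c3@14, authorship .4111.222..333
After op 7 (insert('s')): buffer="ebsaqbscaqbstoaqbs" (len 18), cursors c4@3 c1@7 c2@12 c3@18, authorship .441111.2222..3333

Answer: 7 12 18 3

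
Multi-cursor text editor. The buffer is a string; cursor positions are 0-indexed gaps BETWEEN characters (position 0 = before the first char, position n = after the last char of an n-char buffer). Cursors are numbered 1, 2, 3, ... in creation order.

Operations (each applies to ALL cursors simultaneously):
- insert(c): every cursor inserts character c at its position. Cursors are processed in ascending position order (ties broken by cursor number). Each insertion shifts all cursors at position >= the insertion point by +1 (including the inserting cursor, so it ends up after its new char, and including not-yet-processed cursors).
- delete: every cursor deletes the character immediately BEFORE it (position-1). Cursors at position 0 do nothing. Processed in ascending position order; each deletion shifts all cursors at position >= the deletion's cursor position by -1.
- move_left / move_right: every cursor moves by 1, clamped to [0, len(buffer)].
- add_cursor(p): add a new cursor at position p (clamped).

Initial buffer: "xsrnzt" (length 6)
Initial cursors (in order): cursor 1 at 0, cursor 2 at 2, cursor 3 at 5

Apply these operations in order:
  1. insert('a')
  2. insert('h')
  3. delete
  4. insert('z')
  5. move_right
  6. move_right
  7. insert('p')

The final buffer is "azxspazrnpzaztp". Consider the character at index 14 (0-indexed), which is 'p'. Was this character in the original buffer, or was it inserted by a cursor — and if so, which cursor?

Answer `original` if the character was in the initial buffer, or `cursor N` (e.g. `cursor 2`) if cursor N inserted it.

Answer: cursor 3

Derivation:
After op 1 (insert('a')): buffer="axsarnzat" (len 9), cursors c1@1 c2@4 c3@8, authorship 1..2...3.
After op 2 (insert('h')): buffer="ahxsahrnzaht" (len 12), cursors c1@2 c2@6 c3@11, authorship 11..22...33.
After op 3 (delete): buffer="axsarnzat" (len 9), cursors c1@1 c2@4 c3@8, authorship 1..2...3.
After op 4 (insert('z')): buffer="azxsazrnzazt" (len 12), cursors c1@2 c2@6 c3@11, authorship 11..22...33.
After op 5 (move_right): buffer="azxsazrnzazt" (len 12), cursors c1@3 c2@7 c3@12, authorship 11..22...33.
After op 6 (move_right): buffer="azxsazrnzazt" (len 12), cursors c1@4 c2@8 c3@12, authorship 11..22...33.
After op 7 (insert('p')): buffer="azxspazrnpzaztp" (len 15), cursors c1@5 c2@10 c3@15, authorship 11..122..2.33.3
Authorship (.=original, N=cursor N): 1 1 . . 1 2 2 . . 2 . 3 3 . 3
Index 14: author = 3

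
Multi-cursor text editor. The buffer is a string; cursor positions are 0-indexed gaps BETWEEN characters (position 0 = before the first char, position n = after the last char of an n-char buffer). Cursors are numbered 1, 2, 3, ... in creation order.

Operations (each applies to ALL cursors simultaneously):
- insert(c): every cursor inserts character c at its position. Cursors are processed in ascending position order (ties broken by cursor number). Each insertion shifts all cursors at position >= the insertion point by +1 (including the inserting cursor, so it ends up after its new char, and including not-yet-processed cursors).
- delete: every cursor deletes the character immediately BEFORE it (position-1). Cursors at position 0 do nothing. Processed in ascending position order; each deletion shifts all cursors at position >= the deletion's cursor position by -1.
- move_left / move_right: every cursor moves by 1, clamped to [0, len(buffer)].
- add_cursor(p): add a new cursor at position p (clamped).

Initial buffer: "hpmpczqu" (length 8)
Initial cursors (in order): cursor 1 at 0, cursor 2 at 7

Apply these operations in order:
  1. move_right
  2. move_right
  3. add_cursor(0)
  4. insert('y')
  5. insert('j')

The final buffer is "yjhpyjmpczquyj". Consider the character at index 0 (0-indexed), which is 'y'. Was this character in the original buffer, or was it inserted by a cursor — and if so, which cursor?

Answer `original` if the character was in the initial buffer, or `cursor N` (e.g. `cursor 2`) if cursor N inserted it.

Answer: cursor 3

Derivation:
After op 1 (move_right): buffer="hpmpczqu" (len 8), cursors c1@1 c2@8, authorship ........
After op 2 (move_right): buffer="hpmpczqu" (len 8), cursors c1@2 c2@8, authorship ........
After op 3 (add_cursor(0)): buffer="hpmpczqu" (len 8), cursors c3@0 c1@2 c2@8, authorship ........
After op 4 (insert('y')): buffer="yhpympczquy" (len 11), cursors c3@1 c1@4 c2@11, authorship 3..1......2
After op 5 (insert('j')): buffer="yjhpyjmpczquyj" (len 14), cursors c3@2 c1@6 c2@14, authorship 33..11......22
Authorship (.=original, N=cursor N): 3 3 . . 1 1 . . . . . . 2 2
Index 0: author = 3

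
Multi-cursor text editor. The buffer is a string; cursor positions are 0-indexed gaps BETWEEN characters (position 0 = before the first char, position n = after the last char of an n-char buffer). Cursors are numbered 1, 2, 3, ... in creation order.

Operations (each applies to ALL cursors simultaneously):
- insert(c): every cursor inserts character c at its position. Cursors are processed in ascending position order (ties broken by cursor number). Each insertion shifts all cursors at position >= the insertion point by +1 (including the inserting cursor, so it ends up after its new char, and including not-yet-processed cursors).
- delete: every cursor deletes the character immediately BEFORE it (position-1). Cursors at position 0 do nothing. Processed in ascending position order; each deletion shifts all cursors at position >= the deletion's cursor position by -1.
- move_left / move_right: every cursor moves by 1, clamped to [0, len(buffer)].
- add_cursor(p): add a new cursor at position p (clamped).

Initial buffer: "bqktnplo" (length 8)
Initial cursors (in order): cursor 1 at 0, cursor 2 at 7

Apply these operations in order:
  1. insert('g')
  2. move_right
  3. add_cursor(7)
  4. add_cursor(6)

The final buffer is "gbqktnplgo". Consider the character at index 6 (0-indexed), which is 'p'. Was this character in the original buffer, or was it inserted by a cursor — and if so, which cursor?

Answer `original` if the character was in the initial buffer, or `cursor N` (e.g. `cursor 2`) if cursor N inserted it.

After op 1 (insert('g')): buffer="gbqktnplgo" (len 10), cursors c1@1 c2@9, authorship 1.......2.
After op 2 (move_right): buffer="gbqktnplgo" (len 10), cursors c1@2 c2@10, authorship 1.......2.
After op 3 (add_cursor(7)): buffer="gbqktnplgo" (len 10), cursors c1@2 c3@7 c2@10, authorship 1.......2.
After op 4 (add_cursor(6)): buffer="gbqktnplgo" (len 10), cursors c1@2 c4@6 c3@7 c2@10, authorship 1.......2.
Authorship (.=original, N=cursor N): 1 . . . . . . . 2 .
Index 6: author = original

Answer: original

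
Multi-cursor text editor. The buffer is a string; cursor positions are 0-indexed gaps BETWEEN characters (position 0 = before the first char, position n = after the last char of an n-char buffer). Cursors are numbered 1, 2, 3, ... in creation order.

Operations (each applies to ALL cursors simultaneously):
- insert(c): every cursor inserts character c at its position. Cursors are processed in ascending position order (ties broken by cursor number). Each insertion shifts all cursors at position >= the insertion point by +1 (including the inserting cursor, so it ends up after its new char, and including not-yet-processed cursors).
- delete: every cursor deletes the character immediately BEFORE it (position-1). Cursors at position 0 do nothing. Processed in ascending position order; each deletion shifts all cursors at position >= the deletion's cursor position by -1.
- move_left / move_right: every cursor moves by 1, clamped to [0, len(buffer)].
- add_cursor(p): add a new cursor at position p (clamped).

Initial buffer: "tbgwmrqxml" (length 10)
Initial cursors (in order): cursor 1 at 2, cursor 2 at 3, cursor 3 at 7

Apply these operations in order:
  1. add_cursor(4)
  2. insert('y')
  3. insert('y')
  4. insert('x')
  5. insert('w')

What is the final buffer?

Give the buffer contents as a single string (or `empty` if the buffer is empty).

After op 1 (add_cursor(4)): buffer="tbgwmrqxml" (len 10), cursors c1@2 c2@3 c4@4 c3@7, authorship ..........
After op 2 (insert('y')): buffer="tbygywymrqyxml" (len 14), cursors c1@3 c2@5 c4@7 c3@11, authorship ..1.2.4...3...
After op 3 (insert('y')): buffer="tbyygyywyymrqyyxml" (len 18), cursors c1@4 c2@7 c4@10 c3@15, authorship ..11.22.44...33...
After op 4 (insert('x')): buffer="tbyyxgyyxwyyxmrqyyxxml" (len 22), cursors c1@5 c2@9 c4@13 c3@19, authorship ..111.222.444...333...
After op 5 (insert('w')): buffer="tbyyxwgyyxwwyyxwmrqyyxwxml" (len 26), cursors c1@6 c2@11 c4@16 c3@23, authorship ..1111.2222.4444...3333...

Answer: tbyyxwgyyxwwyyxwmrqyyxwxml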